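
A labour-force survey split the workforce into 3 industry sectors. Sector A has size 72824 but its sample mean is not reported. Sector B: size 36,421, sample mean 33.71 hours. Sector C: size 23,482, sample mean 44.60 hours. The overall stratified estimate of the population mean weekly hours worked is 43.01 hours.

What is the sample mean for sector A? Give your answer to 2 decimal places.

47.15

N = 72824 + 36421 + 23482 = 132727.
Overall total = μ·N = 43.01·132727 = 5708588.27.
Subtract the known strata: 36421·33.71 + 23482·44.60 = 2275049.11.
Remaining total for sector A: 5708588.27 − 2275049.11 = 3433539.16.
Divide by its size: 3433539.16 / 72824 = 47.1485... → 47.15.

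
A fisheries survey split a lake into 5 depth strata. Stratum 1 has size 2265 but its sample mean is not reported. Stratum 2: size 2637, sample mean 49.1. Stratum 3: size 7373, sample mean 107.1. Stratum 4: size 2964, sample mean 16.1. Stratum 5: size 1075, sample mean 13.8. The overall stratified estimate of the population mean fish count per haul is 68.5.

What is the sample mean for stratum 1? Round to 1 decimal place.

60.0

N = 2265 + 2637 + 7373 + 2964 + 1075 = 16314.
Overall total = μ·N = 68.5·16314 = 1117509.
Subtract the known strata: 2637·49.1 + 7373·107.1 + 2964·16.1 + 1075·13.8 = 981680.4.
Remaining total for stratum 1: 1117509 − 981680.4 = 135828.6.
Divide by its size: 135828.6 / 2265 = 59.968... → 60.0.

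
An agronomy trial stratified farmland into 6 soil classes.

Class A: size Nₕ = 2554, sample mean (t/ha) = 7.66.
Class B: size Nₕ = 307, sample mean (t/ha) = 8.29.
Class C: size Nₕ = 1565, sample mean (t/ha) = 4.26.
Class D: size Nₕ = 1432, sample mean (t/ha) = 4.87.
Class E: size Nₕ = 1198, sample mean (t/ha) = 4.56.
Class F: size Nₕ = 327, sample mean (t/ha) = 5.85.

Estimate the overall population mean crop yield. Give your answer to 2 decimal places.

5.84

N = 2554 + 307 + 1565 + 1432 + 1198 + 327 = 7383.
Overall mean = Σ (Nₕ/N)·x̄ₕ — weight by population share, not a simple average.
Σ Nₕx̄ₕ = 2554·7.66 + 307·8.29 + 1565·4.26 + 1432·4.87 + 1198·4.56 + 327·5.85 = 19563.64 + 2545.03 + 6666.9 + 6973.84 + 5462.88 + 1912.95 = 43125.24.
Divide by N: 43125.24 / 7383 = 5.8412... → 5.84.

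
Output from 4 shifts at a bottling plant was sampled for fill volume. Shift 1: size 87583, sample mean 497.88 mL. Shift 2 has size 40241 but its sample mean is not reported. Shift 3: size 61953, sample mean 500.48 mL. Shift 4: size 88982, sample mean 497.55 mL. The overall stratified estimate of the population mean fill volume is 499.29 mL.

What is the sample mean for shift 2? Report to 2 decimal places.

Σ Nₕx̄ₕ = N·μ, so 40241·x̄_2 = 278759·499.29 − (87583·497.88 + 61953·500.48 + 88982·497.55).
= 139181581.11 − 118885055.58 = 20296525.53.
x̄_2 = 20296525.53 / 40241 = 504.3743... → 504.37.

504.37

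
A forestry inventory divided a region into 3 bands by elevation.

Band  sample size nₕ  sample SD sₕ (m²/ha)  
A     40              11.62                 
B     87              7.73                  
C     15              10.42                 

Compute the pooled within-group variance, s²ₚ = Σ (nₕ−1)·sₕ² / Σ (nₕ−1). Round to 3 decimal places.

85.790

A: (40−1)·11.62² = 39·135.0244 = 5265.9516
B: (87−1)·7.73² = 86·59.7529 = 5138.7494
C: (15−1)·10.42² = 14·108.5764 = 1520.0696
Numerator = 11924.7706; denominator = Σ(nₕ−1) = 139.
s²ₚ = 11924.7706/139 = 85.78972... → 85.790.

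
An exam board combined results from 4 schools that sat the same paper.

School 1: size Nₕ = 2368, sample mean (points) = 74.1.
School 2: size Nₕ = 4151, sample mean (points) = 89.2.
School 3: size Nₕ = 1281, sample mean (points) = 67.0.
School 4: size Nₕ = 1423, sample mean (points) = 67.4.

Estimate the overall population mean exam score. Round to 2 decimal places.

78.88

N = 2368 + 4151 + 1281 + 1423 = 9223.
Weight each subgroup mean by Nₕ/N and sum.
Σ Nₕx̄ₕ = 2368·74.1 + 4151·89.2 + 1281·67.0 + 1423·67.4 = 175468.8 + 370269.2 + 85827 + 95910.2 = 727475.2.
Divide by N: 727475.2 / 9223 = 78.8762... → 78.88.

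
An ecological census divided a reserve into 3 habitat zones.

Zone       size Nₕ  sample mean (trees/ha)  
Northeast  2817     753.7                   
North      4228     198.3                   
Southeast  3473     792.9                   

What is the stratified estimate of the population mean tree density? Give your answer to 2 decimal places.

N = 10518; weights Wₕ = Nₕ/N = (0.2678, 0.4020, 0.3302).
x̄_st = Σ Wₕ·x̄ₕ = 0.2678·753.7 + 0.4020·198.3 + 0.3302·792.9 ≈ 543.3853...
→ 543.39.

543.39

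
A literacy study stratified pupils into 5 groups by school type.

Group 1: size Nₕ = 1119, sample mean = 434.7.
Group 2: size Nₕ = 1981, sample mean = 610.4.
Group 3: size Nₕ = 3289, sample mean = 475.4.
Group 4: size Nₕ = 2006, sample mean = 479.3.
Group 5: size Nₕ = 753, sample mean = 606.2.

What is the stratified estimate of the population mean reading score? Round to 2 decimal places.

511.28

N = 1119 + 1981 + 3289 + 2006 + 753 = 9148.
Overall mean = Σ (Nₕ/N)·x̄ₕ — weight by population share, not a simple average.
Σ Nₕx̄ₕ = 1119·434.7 + 1981·610.4 + 3289·475.4 + 2006·479.3 + 753·606.2 = 486429.3 + 1209202.4 + 1563590.6 + 961475.8 + 456468.6 = 4677166.7.
Divide by N: 4677166.7 / 9148 = 511.2775... → 511.28.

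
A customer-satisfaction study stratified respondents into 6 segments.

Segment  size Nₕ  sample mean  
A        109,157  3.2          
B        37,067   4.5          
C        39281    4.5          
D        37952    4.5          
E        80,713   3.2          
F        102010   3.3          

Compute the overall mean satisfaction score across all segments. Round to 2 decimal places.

N = 109157 + 37067 + 39281 + 37952 + 80713 + 102010 = 406180.
Weight each subgroup mean by Nₕ/N and sum.
Σ Nₕx̄ₕ = 109157·3.2 + 37067·4.5 + 39281·4.5 + 37952·4.5 + 80713·3.2 + 102010·3.3 = 349302.4 + 166801.5 + 176764.5 + 170784 + 258281.6 + 336633 = 1458567.
Divide by N: 1458567 / 406180 = 3.5909... → 3.59.

3.59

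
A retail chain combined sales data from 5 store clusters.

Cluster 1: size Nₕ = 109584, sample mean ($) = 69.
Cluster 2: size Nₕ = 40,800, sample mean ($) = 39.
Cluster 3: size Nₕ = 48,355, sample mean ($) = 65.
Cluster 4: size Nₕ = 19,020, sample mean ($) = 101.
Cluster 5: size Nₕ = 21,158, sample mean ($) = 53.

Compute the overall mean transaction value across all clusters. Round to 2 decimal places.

x̄_st = (Σ Nₕx̄ₕ) / (Σ Nₕ) = (109584·69 + 40800·39 + 48355·65 + 19020·101 + 21158·53) / 238917
= 15337965 / 238917 = 64.1979... → 64.20.

64.20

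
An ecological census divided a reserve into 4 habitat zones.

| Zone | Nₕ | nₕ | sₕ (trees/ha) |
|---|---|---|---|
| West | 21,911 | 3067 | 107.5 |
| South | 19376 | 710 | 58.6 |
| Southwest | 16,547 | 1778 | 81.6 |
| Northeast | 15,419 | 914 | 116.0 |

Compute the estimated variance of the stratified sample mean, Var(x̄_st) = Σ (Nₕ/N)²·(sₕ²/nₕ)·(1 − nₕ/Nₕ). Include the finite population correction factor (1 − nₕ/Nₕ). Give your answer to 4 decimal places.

N = 73253; Wₕ = Nₕ/N.
zone West: (21911/73253)²·107.5²/3067·(1 − 3067/21911) = 0.2899263
zone South: (19376/73253)²·58.6²/710·(1 − 710/19376) = 0.3259879
zone Southwest: (16547/73253)²·81.6²/1778·(1 − 1778/16547) = 0.1705564
zone Northeast: (15419/73253)²·116.0²/914·(1 − 914/15419) = 0.6136107
Sum = 1.4000813 → 1.4001.

1.4001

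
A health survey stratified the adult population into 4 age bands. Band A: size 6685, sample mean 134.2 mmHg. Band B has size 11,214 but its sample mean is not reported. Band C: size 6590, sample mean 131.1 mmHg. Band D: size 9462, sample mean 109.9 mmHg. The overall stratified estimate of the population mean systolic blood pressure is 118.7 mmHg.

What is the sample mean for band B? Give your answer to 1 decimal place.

N = 6685 + 11214 + 6590 + 9462 = 33951.
Overall total = μ·N = 118.7·33951 = 4029983.7.
Subtract the known strata: 6685·134.2 + 6590·131.1 + 9462·109.9 = 2800949.8.
Remaining total for band B: 4029983.7 − 2800949.8 = 1229033.9.
Divide by its size: 1229033.9 / 11214 = 109.598... → 109.6.

109.6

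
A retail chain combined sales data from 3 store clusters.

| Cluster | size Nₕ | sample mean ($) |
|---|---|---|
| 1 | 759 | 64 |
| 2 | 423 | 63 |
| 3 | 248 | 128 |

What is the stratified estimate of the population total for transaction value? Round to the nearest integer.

1: 759·64 = 48576
2: 423·63 = 26649
3: 248·128 = 31744
τ̂ = Σ Nₕx̄ₕ = 106969.

106969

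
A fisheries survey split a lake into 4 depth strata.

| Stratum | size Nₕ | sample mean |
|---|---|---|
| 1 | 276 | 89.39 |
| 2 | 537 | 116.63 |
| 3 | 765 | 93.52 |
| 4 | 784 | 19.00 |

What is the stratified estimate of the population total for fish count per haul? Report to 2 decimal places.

173740.75

Estimate total by summing Nₕ·x̄ₕ over strata.
276·89.39 + 537·116.63 + 765·93.52 + 784·19.00 = 24671.64 + 62630.31 + 71542.8 + 14896 = 173740.75.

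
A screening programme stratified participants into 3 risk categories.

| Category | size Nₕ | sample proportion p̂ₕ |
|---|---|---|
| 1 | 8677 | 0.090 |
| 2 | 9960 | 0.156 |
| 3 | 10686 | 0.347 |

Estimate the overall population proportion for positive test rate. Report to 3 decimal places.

N = 8677 + 9960 + 10686 = 29323.
Overall proportion = Σ (Nₕ/N)·p̂ₕ.
Σ Nₕp̂ₕ = 780.93 + 1553.76 + 3708.042 = 6042.732.
6042.732 / 29323 = 0.20607... → 0.206.

0.206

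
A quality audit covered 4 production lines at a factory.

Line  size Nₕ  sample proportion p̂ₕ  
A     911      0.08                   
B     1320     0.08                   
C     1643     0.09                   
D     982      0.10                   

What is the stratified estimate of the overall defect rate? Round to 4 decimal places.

Wₕ = Nₕ/N with N = 4856: 0.1876, 0.2718, 0.3383, 0.2022.
p̂_st = 0.1876·0.08 + 0.2718·0.08 + 0.3383·0.09 + 0.2022·0.10 ≈ 0.087428... → 0.0874.

0.0874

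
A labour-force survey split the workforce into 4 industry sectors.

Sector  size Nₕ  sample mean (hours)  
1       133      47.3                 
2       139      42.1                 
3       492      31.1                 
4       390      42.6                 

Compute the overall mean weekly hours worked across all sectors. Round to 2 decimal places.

x̄_st = (Σ Nₕx̄ₕ) / (Σ Nₕ) = (133·47.3 + 139·42.1 + 492·31.1 + 390·42.6) / 1154
= 44058 / 1154 = 38.1785... → 38.18.

38.18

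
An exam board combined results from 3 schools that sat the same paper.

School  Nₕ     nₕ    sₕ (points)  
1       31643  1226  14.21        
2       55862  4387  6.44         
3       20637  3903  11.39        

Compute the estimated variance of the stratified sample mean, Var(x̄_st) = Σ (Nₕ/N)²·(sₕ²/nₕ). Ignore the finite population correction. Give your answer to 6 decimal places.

N = 108142. Term for each stratum: Wₕ²sₕ²/nₕ.
Var(x̄_st) = 0.014101464 + 0.002522599 + 0.001210468 = 0.017834531 → 0.017835.

0.017835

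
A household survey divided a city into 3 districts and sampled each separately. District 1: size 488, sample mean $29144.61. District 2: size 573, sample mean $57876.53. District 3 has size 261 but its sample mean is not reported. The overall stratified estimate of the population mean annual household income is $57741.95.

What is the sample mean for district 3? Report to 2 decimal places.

110915.85

N = 488 + 573 + 261 = 1322.
Overall total = μ·N = 57741.95·1322 = 76334857.9.
Subtract the known strata: 488·29144.61 + 573·57876.53 = 47385821.37.
Remaining total for district 3: 76334857.9 − 47385821.37 = 28949036.53.
Divide by its size: 28949036.53 / 261 = 110915.8488... → 110915.85.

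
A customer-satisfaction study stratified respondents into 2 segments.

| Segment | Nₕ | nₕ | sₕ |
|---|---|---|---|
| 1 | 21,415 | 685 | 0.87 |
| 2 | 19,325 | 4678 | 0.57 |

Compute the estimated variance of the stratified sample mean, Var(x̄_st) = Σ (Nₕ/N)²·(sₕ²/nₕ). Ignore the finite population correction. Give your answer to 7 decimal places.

N = 40740. Term for each stratum: Wₕ²sₕ²/nₕ.
Var(x̄_st) = 0.0003053107 + 0.0000156274 = 0.0003209381 → 0.0003209.

0.0003209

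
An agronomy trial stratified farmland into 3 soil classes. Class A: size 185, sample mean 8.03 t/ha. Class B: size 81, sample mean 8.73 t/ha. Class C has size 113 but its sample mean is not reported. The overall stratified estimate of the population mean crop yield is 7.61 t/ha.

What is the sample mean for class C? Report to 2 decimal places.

6.12

N = 185 + 81 + 113 = 379.
Overall total = μ·N = 7.61·379 = 2884.19.
Subtract the known strata: 185·8.03 + 81·8.73 = 2192.68.
Remaining total for class C: 2884.19 − 2192.68 = 691.51.
Divide by its size: 691.51 / 113 = 6.1196... → 6.12.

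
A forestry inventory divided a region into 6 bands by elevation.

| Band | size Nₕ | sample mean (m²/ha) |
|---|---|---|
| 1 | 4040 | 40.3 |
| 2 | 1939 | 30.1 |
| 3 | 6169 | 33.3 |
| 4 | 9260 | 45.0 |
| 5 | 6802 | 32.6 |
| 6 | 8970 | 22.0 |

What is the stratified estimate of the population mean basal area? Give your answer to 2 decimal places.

N = 4040 + 1939 + 6169 + 9260 + 6802 + 8970 = 37180.
Overall mean = Σ (Nₕ/N)·x̄ₕ — weight by population share, not a simple average.
Σ Nₕx̄ₕ = 4040·40.3 + 1939·30.1 + 6169·33.3 + 9260·45.0 + 6802·32.6 + 8970·22.0 = 162812 + 58363.9 + 205427.7 + 416700 + 221745.2 + 197340 = 1262388.8.
Divide by N: 1262388.8 / 37180 = 33.9534... → 33.95.

33.95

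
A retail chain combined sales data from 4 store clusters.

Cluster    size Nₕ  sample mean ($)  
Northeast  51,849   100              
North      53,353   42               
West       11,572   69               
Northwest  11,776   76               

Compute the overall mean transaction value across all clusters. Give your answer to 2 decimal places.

70.94

N = 128550; weights Wₕ = Nₕ/N = (0.4033, 0.4150, 0.0900, 0.0916).
x̄_st = Σ Wₕ·x̄ₕ = 0.4033·100 + 0.4150·42 + 0.0900·69 + 0.0916·76 ≈ 70.9387...
→ 70.94.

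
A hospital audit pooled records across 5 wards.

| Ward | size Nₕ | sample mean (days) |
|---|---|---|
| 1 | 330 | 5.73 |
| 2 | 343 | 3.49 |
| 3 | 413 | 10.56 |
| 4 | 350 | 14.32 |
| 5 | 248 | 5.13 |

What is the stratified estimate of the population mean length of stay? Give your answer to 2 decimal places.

N = 1684; weights Wₕ = Nₕ/N = (0.1960, 0.2037, 0.2452, 0.2078, 0.1473).
x̄_st = Σ Wₕ·x̄ₕ = 0.1960·5.73 + 0.2037·3.49 + 0.2452·10.56 + 0.2078·14.32 + 0.1473·5.13 ≈ 8.1553...
→ 8.16.

8.16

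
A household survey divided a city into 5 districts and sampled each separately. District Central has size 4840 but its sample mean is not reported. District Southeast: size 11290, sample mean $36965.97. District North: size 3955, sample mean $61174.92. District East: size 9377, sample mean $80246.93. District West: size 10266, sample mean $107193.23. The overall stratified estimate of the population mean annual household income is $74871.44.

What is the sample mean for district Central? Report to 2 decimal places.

Σ Nₕx̄ₕ = N·μ, so 4840·x̄_Central = 39728·74871.44 − (11290·36965.97 + 3955·61174.92 + 9377·80246.93 + 10266·107193.23).
= 2974492568.32 − 2512213771.69 = 462278796.63.
x̄_Central = 462278796.63 / 4840 = 95512.1481... → 95512.15.

95512.15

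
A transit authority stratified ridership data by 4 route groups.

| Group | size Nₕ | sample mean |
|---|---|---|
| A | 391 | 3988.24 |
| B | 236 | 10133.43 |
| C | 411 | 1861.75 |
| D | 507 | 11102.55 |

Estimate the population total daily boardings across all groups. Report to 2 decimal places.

A: 391·3988.24 = 1559401.84
B: 236·10133.43 = 2391489.48
C: 411·1861.75 = 765179.25
D: 507·11102.55 = 5628992.85
τ̂ = Σ Nₕx̄ₕ = 10345063.42.

10345063.42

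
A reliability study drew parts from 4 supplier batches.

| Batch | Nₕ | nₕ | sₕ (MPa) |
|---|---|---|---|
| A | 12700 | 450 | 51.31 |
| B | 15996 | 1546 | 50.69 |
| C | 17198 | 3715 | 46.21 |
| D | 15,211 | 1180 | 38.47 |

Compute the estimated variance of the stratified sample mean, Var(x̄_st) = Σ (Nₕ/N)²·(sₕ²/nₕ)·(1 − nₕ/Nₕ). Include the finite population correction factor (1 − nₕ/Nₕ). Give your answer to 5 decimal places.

0.45404

N = 61105. Term for each stratum: Wₕ²sₕ²/nₕ·(1−nₕ/Nₕ).
Var(x̄_st) = 0.24376864 + 0.10288708 + 0.03569637 + 0.07168945 = 0.45404154 → 0.45404.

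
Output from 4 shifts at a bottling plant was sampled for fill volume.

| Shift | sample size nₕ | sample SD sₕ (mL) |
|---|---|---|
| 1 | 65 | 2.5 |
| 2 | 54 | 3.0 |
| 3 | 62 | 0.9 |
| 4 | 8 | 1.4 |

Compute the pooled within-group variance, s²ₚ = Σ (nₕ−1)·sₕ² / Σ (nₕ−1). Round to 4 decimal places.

1: (65−1)·2.5² = 64·6.25 = 400
2: (54−1)·3.0² = 53·9 = 477
3: (62−1)·0.9² = 61·0.81 = 49.41
4: (8−1)·1.4² = 7·1.96 = 13.72
Numerator = 940.13; denominator = Σ(nₕ−1) = 185.
s²ₚ = 940.13/185 = 5.081784... → 5.0818.

5.0818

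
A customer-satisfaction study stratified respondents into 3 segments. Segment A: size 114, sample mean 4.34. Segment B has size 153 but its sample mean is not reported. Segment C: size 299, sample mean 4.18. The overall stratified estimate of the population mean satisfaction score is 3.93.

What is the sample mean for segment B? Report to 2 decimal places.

Σ Nₕx̄ₕ = N·μ, so 153·x̄_B = 566·3.93 − (114·4.34 + 299·4.18).
= 2224.38 − 1744.58 = 479.8.
x̄_B = 479.8 / 153 = 3.1359... → 3.14.

3.14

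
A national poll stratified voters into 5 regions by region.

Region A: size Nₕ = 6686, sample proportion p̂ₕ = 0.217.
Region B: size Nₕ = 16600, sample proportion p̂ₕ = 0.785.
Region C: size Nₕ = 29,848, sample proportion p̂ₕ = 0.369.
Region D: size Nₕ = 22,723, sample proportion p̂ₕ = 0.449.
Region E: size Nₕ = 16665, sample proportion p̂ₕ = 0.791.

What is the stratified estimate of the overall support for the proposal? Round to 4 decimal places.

0.5283

Wₕ = Nₕ/N with N = 92522: 0.0723, 0.1794, 0.3226, 0.2456, 0.1801.
p̂_st = 0.0723·0.217 + 0.1794·0.785 + 0.3226·0.369 + 0.2456·0.449 + 0.1801·0.791 ≈ 0.528311... → 0.5283.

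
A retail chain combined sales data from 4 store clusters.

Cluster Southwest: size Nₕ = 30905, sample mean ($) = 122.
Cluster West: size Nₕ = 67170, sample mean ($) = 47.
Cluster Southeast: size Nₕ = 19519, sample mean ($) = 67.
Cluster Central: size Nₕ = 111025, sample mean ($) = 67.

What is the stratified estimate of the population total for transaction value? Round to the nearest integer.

Southwest: 30905·122 = 3770410
West: 67170·47 = 3156990
Southeast: 19519·67 = 1307773
Central: 111025·67 = 7438675
τ̂ = Σ Nₕx̄ₕ = 15673848.

15673848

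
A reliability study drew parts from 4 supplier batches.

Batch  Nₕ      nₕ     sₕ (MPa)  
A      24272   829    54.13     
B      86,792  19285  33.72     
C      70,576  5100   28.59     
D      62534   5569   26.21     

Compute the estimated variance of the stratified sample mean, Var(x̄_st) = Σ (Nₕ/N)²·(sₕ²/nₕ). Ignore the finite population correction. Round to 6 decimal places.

0.063855

N = 244174. Term for each stratum: Wₕ²sₕ²/nₕ.
Var(x̄_st) = 0.034924791 + 0.007449310 + 0.013389778 + 0.008090780 = 0.063854659 → 0.063855.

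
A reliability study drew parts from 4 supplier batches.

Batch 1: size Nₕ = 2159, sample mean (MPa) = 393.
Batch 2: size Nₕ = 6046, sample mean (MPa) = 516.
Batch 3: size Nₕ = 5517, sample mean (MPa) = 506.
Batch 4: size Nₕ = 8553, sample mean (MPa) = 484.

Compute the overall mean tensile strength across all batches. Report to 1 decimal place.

N = 22275; weights Wₕ = Nₕ/N = (0.0969, 0.2714, 0.2477, 0.3840).
x̄_st = Σ Wₕ·x̄ₕ = 0.0969·393 + 0.2714·516 + 0.2477·506 + 0.3840·484 ≈ 489.314...
→ 489.3.

489.3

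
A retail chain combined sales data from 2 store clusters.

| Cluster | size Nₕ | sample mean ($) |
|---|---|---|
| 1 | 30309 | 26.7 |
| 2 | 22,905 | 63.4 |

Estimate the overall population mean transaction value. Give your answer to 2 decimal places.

N = 30309 + 22905 = 53214.
Weight each subgroup mean by Nₕ/N and sum.
Σ Nₕx̄ₕ = 30309·26.7 + 22905·63.4 = 809250.3 + 1452177 = 2261427.3.
Divide by N: 2261427.3 / 53214 = 42.4968... → 42.50.

42.50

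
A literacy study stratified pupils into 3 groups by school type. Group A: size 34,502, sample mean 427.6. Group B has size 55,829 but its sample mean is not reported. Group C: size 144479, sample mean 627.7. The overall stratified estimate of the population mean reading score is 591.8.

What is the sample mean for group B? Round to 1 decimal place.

600.4

N = 34502 + 55829 + 144479 = 234810.
Overall total = μ·N = 591.8·234810 = 138960558.
Subtract the known strata: 34502·427.6 + 144479·627.7 = 105442523.5.
Remaining total for group B: 138960558 − 105442523.5 = 33518034.5.
Divide by its size: 33518034.5 / 55829 = 600.370... → 600.4.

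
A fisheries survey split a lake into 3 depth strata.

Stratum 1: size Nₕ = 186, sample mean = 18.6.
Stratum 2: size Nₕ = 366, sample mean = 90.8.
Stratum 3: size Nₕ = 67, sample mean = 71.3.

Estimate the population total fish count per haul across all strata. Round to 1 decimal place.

1: 186·18.6 = 3459.6
2: 366·90.8 = 33232.8
3: 67·71.3 = 4777.1
τ̂ = Σ Nₕx̄ₕ = 41469.5.

41469.5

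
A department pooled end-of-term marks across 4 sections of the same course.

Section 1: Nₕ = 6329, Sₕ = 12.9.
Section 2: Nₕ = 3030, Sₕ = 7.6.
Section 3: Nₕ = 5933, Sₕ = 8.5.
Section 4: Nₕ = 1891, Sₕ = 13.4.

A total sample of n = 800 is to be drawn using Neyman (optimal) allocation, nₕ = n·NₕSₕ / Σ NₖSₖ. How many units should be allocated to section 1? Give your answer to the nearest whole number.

362

Σ NₕSₕ = 6329·12.9 + 3030·7.6 + 5933·8.5 + 1891·13.4 = 180442.
Share for 1: 81644.1/180442 = 0.45247.
n_1 = 800 × 0.45247 = 361.974... → 362.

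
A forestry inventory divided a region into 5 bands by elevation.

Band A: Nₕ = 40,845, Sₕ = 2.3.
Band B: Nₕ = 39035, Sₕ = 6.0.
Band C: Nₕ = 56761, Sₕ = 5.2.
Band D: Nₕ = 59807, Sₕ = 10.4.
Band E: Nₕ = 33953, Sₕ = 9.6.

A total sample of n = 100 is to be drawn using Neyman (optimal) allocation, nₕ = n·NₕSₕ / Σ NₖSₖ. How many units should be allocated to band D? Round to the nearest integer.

40

Σ NₕSₕ = 40845·2.3 + 39035·6.0 + 56761·5.2 + 59807·10.4 + 33953·9.6 = 1571252.3.
Share for D: 621992.8/1571252.3 = 0.39586.
n_D = 100 × 0.39586 = 39.586... → 40.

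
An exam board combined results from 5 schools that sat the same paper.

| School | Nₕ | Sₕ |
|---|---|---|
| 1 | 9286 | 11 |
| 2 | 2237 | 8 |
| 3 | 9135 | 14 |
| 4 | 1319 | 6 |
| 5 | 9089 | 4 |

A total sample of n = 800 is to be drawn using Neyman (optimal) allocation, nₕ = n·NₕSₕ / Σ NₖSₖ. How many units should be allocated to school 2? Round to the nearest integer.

Σ NₕSₕ = 9286·11 + 2237·8 + 9135·14 + 1319·6 + 9089·4 = 292202.
Share for 2: 17896/292202 = 0.06125.
n_2 = 800 × 0.06125 = 48.996... → 49.

49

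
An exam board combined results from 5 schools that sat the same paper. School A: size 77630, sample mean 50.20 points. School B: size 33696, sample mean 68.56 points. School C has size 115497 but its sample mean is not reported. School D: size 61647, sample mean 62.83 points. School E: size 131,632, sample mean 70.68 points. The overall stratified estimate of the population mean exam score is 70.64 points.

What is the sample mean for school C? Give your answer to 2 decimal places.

89.11

Σ Nₕx̄ₕ = N·μ, so 115497·x̄_C = 420102·70.64 − (77630·50.20 + 33696·68.56 + 61647·62.83 + 131632·70.68).
= 29676005.28 − 19384254.53 = 10291750.75.
x̄_C = 10291750.75 / 115497 = 89.1084... → 89.11.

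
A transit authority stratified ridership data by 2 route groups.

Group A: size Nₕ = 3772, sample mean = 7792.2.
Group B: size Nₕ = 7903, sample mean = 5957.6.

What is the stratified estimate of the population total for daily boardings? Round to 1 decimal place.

76475091.2

Population total = Σ Nₕ·x̄ₕ (each stratum's size times its mean).
3772·7792.2 + 7903·5957.6 = 29392178.4 + 47082912.8 = 76475091.2.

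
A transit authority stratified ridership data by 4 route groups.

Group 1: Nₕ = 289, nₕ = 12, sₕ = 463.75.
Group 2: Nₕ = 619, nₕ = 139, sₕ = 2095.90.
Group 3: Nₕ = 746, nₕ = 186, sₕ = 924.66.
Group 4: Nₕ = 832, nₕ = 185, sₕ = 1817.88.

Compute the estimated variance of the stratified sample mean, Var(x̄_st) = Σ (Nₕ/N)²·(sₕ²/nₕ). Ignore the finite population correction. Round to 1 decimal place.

4616.3

N = 2486; Wₕ = Nₕ/N.
group 1: (289/2486)²·463.75²/12 = 242.2033
group 2: (619/2486)²·2095.90²/139 = 1959.3200
group 3: (746/2486)²·924.66²/186 = 413.9297
group 4: (832/2486)²·1817.88²/185 = 2000.7973
Sum = 4616.2503 → 4616.3.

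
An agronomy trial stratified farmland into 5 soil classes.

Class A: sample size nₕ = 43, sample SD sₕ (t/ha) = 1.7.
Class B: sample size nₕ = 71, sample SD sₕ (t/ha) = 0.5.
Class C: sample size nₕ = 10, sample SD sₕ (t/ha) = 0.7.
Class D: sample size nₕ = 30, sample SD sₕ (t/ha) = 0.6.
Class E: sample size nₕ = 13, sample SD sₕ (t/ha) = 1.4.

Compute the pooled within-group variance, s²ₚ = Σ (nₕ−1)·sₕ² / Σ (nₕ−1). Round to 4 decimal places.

1.0941

Degrees of freedom: 42 + 70 + 9 + 29 + 12 = 162.
Σ(nₕ−1)sₕ² = 42·2.89 + 70·0.25 + 9·0.49 + 29·0.36 + 12·1.96 = 177.25.
s²ₚ = 177.25 / 162 = 1.094136... → 1.0941.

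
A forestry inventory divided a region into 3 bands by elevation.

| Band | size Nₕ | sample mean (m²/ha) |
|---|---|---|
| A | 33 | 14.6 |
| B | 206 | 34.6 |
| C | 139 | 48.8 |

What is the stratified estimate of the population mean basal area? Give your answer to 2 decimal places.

38.08

N = 33 + 206 + 139 = 378.
The stratified mean weights each stratum mean by its population share Nₕ/N.
Σ Nₕx̄ₕ = 33·14.6 + 206·34.6 + 139·48.8 = 481.8 + 7127.6 + 6783.2 = 14392.6.
Divide by N: 14392.6 / 378 = 38.0757... → 38.08.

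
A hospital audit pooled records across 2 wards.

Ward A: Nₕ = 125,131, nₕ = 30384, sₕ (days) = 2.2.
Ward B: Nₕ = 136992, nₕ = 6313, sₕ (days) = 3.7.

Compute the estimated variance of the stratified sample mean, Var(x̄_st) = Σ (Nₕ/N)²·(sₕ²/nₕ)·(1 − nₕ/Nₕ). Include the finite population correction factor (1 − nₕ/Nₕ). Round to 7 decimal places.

0.0005925

N = 262123; Wₕ = Nₕ/N.
ward A: (125131/262123)²·2.2²/30384·(1 − 30384/125131) = 0.0000274866
ward B: (136992/262123)²·3.7²/6313·(1 − 6313/136992) = 0.0005650130
Sum = 0.0005924995 → 0.0005925.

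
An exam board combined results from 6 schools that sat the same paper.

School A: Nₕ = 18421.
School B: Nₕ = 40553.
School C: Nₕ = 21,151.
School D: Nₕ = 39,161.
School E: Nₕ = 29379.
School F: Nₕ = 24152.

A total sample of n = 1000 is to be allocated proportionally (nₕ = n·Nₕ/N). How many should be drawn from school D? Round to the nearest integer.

227

Share of school D = 39161/172817 = 0.22660.
Allocate 1000 × 0.22660 = 226.604... → 227.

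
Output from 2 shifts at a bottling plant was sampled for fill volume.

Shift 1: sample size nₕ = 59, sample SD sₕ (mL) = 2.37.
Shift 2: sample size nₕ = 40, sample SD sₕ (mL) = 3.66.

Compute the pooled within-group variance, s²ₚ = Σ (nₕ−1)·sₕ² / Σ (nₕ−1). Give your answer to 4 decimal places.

8.7444

1: (59−1)·2.37² = 58·5.6169 = 325.7802
2: (40−1)·3.66² = 39·13.3956 = 522.4284
Numerator = 848.2086; denominator = Σ(nₕ−1) = 97.
s²ₚ = 848.2086/97 = 8.744419... → 8.7444.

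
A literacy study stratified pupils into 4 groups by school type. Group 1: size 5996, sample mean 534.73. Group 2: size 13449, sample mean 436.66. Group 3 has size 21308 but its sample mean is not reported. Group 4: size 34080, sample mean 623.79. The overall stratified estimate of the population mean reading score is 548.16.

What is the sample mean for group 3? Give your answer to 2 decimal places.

501.35

Σ Nₕx̄ₕ = N·μ, so 21308·x̄_3 = 74833·548.16 − (5996·534.73 + 13449·436.66 + 34080·623.79).
= 41020457.28 − 30337644.62 = 10682812.66.
x̄_3 = 10682812.66 / 21308 = 501.3522... → 501.35.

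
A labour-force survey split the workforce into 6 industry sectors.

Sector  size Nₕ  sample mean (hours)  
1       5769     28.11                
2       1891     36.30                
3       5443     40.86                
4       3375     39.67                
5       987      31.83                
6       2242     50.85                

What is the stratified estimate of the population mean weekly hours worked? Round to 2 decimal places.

37.17

N = 5769 + 1891 + 5443 + 3375 + 987 + 2242 = 19707.
Overall mean = Σ (Nₕ/N)·x̄ₕ — weight by population share, not a simple average.
Σ Nₕx̄ₕ = 5769·28.11 + 1891·36.30 + 5443·40.86 + 3375·39.67 + 987·31.83 + 2242·50.85 = 162166.59 + 68643.3 + 222400.98 + 133886.25 + 31416.21 + 114005.7 = 732519.03.
Divide by N: 732519.03 / 19707 = 37.1705... → 37.17.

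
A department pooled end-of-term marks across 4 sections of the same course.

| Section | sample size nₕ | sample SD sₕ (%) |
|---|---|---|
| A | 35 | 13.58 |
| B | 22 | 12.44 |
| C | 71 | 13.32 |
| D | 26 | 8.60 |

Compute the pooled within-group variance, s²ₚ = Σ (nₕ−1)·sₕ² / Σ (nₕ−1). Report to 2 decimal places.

Degrees of freedom: 34 + 21 + 70 + 25 = 150.
Σ(nₕ−1)sₕ² = 34·184.4164 + 21·154.7536 + 70·177.4224 + 25·73.96 = 23788.5512.
s²ₚ = 23788.5512 / 150 = 158.5903... → 158.59.

158.59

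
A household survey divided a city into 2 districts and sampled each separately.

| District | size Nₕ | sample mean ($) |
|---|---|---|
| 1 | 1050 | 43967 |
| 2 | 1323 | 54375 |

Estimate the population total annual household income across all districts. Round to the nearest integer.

1: 1050·43967 = 46165350
2: 1323·54375 = 71938125
τ̂ = Σ Nₕx̄ₕ = 118103475.

118103475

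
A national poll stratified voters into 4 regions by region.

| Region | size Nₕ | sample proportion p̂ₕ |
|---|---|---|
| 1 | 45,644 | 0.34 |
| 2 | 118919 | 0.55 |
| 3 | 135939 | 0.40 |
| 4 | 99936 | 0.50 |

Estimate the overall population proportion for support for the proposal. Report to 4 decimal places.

Wₕ = Nₕ/N with N = 400438: 0.1140, 0.2970, 0.3395, 0.2496.
p̂_st = 0.1140·0.34 + 0.2970·0.55 + 0.3395·0.40 + 0.2496·0.50 ≈ 0.462663... → 0.4627.

0.4627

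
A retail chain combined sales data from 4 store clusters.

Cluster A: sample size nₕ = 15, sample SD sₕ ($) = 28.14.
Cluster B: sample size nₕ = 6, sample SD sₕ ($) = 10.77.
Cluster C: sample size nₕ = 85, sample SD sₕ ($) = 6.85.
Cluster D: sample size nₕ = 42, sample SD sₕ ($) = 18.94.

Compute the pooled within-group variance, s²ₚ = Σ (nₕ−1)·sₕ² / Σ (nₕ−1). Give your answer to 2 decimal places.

210.52

A: (15−1)·28.14² = 14·791.8596 = 11086.0344
B: (6−1)·10.77² = 5·115.9929 = 579.9645
C: (85−1)·6.85² = 84·46.9225 = 3941.49
D: (42−1)·18.94² = 41·358.7236 = 14707.6676
Numerator = 30315.1565; denominator = Σ(nₕ−1) = 144.
s²ₚ = 30315.1565/144 = 210.5219... → 210.52.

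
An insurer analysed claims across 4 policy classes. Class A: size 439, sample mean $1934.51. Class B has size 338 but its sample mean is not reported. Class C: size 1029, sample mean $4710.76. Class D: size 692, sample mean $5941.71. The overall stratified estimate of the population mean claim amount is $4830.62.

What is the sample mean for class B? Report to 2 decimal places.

Σ Nₕx̄ₕ = N·μ, so 338·x̄_B = 2498·4830.62 − (439·1934.51 + 1029·4710.76 + 692·5941.71).
= 12066888.76 − 9808285.25 = 2258603.51.
x̄_B = 2258603.51 / 338 = 6682.2589... → 6682.26.

6682.26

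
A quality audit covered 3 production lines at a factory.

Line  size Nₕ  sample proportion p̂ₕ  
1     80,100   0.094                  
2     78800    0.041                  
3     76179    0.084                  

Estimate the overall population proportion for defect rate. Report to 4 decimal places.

N = 80100 + 78800 + 76179 = 235079.
Overall proportion = Σ (Nₕ/N)·p̂ₕ.
Σ Nₕp̂ₕ = 7529.4 + 3230.8 + 6399.036 = 17159.236.
17159.236 / 235079 = 0.072993... → 0.0730.

0.0730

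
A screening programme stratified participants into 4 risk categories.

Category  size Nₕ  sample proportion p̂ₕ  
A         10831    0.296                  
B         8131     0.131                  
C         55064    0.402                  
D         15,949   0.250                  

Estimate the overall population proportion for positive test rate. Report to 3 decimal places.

0.338

N = 10831 + 8131 + 55064 + 15949 = 89975.
Overall proportion = Σ (Nₕ/N)·p̂ₕ.
Σ Nₕp̂ₕ = 3205.976 + 1065.161 + 22135.728 + 3987.25 = 30394.115.
30394.115 / 89975 = 0.33781... → 0.338.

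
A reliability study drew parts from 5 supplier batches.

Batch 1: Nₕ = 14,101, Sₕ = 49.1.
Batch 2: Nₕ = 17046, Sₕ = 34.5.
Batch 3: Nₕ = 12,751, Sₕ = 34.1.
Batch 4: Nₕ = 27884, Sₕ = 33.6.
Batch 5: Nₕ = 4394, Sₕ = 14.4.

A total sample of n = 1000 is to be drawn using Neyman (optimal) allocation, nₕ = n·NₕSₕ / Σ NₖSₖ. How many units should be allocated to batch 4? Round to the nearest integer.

345

Σ NₕSₕ = 14101·49.1 + 17046·34.5 + 12751·34.1 + 27884·33.6 + 4394·14.4 = 2715431.2.
Share for 4: 936902.4/2715431.2 = 0.34503.
n_4 = 1000 × 0.34503 = 345.029... → 345.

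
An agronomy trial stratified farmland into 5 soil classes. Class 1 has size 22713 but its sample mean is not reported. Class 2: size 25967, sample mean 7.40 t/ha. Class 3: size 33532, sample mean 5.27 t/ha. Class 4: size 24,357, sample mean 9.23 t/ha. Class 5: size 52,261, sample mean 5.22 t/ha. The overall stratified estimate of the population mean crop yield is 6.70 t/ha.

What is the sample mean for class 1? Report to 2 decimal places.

N = 22713 + 25967 + 33532 + 24357 + 52261 = 158830.
Overall total = μ·N = 6.70·158830 = 1064161.
Subtract the known strata: 25967·7.40 + 33532·5.27 + 24357·9.23 + 52261·5.22 = 866486.97.
Remaining total for class 1: 1064161 − 866486.97 = 197674.03.
Divide by its size: 197674.03 / 22713 = 8.7031... → 8.70.

8.70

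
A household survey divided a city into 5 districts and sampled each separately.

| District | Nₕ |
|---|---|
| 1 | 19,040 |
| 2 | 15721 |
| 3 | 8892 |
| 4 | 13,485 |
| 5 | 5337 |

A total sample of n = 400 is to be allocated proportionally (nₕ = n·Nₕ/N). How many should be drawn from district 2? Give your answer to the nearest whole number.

N = 19040 + 15721 + 8892 + 13485 + 5337 = 62475.
n_2 = 400·15721/62475 = 100.655... → 101.

101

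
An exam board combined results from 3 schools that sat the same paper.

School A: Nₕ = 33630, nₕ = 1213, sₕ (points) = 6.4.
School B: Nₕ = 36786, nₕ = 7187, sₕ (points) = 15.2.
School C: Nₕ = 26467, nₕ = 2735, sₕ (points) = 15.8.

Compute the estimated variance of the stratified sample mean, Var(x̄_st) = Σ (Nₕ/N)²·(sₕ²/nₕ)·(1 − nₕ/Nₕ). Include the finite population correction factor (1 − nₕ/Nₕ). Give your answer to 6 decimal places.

N = 96883; Wₕ = Nₕ/N.
school A: (33630/96883)²·6.4²/1213·(1 − 1213/33630) = 0.003921965
school B: (36786/96883)²·15.2²/7187·(1 − 7187/36786) = 0.003729100
school C: (26467/96883)²·15.8²/2735·(1 − 2735/26467) = 0.006108024
Sum = 0.013759088 → 0.013759.

0.013759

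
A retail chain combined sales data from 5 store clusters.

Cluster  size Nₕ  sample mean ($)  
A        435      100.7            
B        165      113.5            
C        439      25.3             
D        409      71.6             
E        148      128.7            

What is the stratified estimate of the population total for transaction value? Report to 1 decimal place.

121970.7

A: 435·100.7 = 43804.5
B: 165·113.5 = 18727.5
C: 439·25.3 = 11106.7
D: 409·71.6 = 29284.4
E: 148·128.7 = 19047.6
τ̂ = Σ Nₕx̄ₕ = 121970.7.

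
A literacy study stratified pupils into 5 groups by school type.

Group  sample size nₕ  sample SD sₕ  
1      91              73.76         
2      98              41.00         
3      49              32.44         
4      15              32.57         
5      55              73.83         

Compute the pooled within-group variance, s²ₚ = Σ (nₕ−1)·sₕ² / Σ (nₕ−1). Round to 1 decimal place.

1: (91−1)·73.76² = 90·5440.5376 = 489648.384
2: (98−1)·41.00² = 97·1681 = 163057
3: (49−1)·32.44² = 48·1052.3536 = 50512.9728
4: (15−1)·32.57² = 14·1060.8049 = 14851.2686
5: (55−1)·73.83² = 54·5450.8689 = 294346.9206
Numerator = 1012416.546; denominator = Σ(nₕ−1) = 303.
s²ₚ = 1012416.546/303 = 3341.309... → 3341.3.

3341.3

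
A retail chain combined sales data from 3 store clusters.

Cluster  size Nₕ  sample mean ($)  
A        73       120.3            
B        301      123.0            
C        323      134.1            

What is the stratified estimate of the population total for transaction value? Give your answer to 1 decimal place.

89119.2

Population total = Σ Nₕ·x̄ₕ (each stratum's size times its mean).
73·120.3 + 301·123.0 + 323·134.1 = 8781.9 + 37023 + 43314.3 = 89119.2.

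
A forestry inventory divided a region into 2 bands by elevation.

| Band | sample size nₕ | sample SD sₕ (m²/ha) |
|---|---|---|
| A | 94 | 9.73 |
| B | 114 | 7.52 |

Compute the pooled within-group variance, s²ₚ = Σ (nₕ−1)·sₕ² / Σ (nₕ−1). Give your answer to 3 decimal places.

73.761

A: (94−1)·9.73² = 93·94.6729 = 8804.5797
B: (114−1)·7.52² = 113·56.5504 = 6390.1952
Numerator = 15194.7749; denominator = Σ(nₕ−1) = 206.
s²ₚ = 15194.7749/206 = 73.76104... → 73.761.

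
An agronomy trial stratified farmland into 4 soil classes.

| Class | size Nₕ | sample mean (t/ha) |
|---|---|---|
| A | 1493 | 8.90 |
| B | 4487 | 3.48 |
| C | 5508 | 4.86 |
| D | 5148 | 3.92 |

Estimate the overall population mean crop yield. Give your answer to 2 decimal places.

4.56

N = 1493 + 4487 + 5508 + 5148 = 16636.
The stratified mean weights each stratum mean by its population share Nₕ/N.
Σ Nₕx̄ₕ = 1493·8.90 + 4487·3.48 + 5508·4.86 + 5148·3.92 = 13287.7 + 15614.76 + 26768.88 + 20180.16 = 75851.5.
Divide by N: 75851.5 / 16636 = 4.5595... → 4.56.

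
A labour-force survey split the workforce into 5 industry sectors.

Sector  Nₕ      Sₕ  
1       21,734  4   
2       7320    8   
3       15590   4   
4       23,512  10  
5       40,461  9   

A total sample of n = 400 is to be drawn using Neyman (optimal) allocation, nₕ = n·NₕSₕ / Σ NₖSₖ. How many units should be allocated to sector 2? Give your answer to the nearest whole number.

1: NₕSₕ = 21734·4 = 86936
2: NₕSₕ = 7320·8 = 58560
3: NₕSₕ = 15590·4 = 62360
4: NₕSₕ = 23512·10 = 235120
5: NₕSₕ = 40461·9 = 364149
Σ NₕSₕ = 807125.
n_2 = 400·58560/807125 = 29.022... → 29.

29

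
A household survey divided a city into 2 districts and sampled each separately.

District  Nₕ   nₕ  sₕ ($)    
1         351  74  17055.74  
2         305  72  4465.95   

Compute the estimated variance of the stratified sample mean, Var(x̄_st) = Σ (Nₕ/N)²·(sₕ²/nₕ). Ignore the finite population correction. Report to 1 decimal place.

N = 656. Term for each stratum: Wₕ²sₕ²/nₕ.
Var(x̄_st) = 1125423.4713 + 59880.7480 = 1185304.2193 → 1185304.2.

1185304.2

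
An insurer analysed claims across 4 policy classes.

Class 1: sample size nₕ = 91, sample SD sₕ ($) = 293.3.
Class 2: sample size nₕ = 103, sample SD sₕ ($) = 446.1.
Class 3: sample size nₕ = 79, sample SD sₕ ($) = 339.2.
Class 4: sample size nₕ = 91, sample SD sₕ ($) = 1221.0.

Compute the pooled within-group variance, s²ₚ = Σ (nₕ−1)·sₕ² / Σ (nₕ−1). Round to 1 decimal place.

475530.2

1: (91−1)·293.3² = 90·86024.89 = 7742240.1
2: (103−1)·446.1² = 102·199005.21 = 20298531.42
3: (79−1)·339.2² = 78·115056.64 = 8974417.92
4: (91−1)·1221.0² = 90·1490841 = 134175690
Numerator = 171190879.44; denominator = Σ(nₕ−1) = 360.
s²ₚ = 171190879.44/360 = 475530.221... → 475530.2.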